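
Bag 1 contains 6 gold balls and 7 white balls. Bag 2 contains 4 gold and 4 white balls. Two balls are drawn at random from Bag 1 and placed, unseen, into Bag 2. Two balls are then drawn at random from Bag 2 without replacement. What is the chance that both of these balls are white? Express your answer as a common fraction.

Condition on how many of the transferred balls are white (from Bag 1: 7 white of 13; then Bag 2 has 10 total).
  0 white: C(7,0)C(6,2)/C(13,2) = 5/26; then P = C(4,2)/C(10,2) = 2/15
  1 white: C(7,1)C(6,1)/C(13,2) = 7/13; then P = C(5,2)/C(10,2) = 2/9
  2 white: C(7,2)C(6,0)/C(13,2) = 7/26; then P = C(6,2)/C(10,2) = 1/3
P(both white) = 55/234 ≈ 0.2350.

55/234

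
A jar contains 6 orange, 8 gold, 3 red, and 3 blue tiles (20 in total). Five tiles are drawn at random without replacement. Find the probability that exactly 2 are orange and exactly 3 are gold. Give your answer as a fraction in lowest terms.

35/646

Unordered draws without replacement: count favorable combinations over C(20,5).
Favorable = C(6,2) · C(8,3) · C(3,0) · C(3,0) = 840; total = C(20,5) = 15504.
P = 840/15504 = 35/646 ≈ 0.0542.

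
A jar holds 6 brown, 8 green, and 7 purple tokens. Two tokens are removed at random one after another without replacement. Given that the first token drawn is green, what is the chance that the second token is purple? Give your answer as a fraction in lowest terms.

After removing 1 green, the jar has 7 purple out of 20 remaining.
P(second is purple | given) = 7/20 ≈ 0.3500.

7/20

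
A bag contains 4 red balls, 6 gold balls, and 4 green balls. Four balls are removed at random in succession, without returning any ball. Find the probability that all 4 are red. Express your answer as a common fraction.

Unordered draws without replacement: count favorable combinations over C(14,4).
Favorable = C(4,4) · C(6,0) · C(4,0) = 1; total = C(14,4) = 1001.
P = 1/1001 = 1/1001 ≈ 0.0010.

1/1001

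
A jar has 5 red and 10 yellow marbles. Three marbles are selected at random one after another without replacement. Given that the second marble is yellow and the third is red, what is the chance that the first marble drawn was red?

4/13

P(first=red and the second marble is yellow and the third is red) = (5/15)·(10/14)·(4/13) = 20/273.
P(E) = Σ over first color = 20/273 + 15/91 = 5/21.
By Bayes, P(first=red | E) = 20/273 / 5/21 = 4/13 ≈ 0.3077.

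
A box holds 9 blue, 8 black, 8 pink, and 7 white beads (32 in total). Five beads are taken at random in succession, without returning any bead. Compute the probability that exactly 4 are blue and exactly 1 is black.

Unordered draws without replacement: count favorable combinations over C(32,5).
Favorable = C(9,4) · C(8,1) · C(8,0) · C(7,0) = 1008; total = C(32,5) = 201376.
P = 1008/201376 = 9/1798 ≈ 0.0050.

9/1798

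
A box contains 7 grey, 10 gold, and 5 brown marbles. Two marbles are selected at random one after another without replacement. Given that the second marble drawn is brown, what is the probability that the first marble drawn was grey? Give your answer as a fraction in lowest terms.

1/3

P(first=grey and the second marble drawn is brown) = (7/22)·(5/21) = 5/66.
P(the second marble drawn is brown) = Σ over first color = 5/66 + 25/231 + 10/231 = 5/22.
By Bayes, P(first=grey | the second marble drawn is brown) = 5/66 / 5/22 = 1/3 ≈ 0.3333.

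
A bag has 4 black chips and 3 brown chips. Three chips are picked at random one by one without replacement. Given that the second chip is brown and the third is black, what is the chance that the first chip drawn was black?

P(first=black and the second chip is brown and the third is black) = (4/7)·(3/6)·(3/5) = 6/35.
P(E) = Σ over first color = 6/35 + 4/35 = 2/7.
By Bayes, P(first=black | E) = 6/35 / 2/7 = 3/5 ≈ 0.6000.

3/5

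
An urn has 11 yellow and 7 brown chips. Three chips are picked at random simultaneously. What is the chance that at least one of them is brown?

Use the complement: P(at least one brown) = 1 − P(no brown).
P(none) = C(11,3)/C(18,3) = 165/816.
So P = 1 − 165/816 = 217/272 ≈ 0.7978.

217/272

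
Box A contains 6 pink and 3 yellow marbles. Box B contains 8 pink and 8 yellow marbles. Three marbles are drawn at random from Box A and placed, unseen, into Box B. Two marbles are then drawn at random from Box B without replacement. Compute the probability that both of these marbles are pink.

181/684

Condition on how many of the transferred marbles are pink (from Box A: 6 pink of 9; then Box B has 19 total).
  0 pink: C(6,0)C(3,3)/C(9,3) = 1/84; then P = C(8,2)/C(19,2) = 28/171
  1 pink: C(6,1)C(3,2)/C(9,3) = 3/14; then P = C(9,2)/C(19,2) = 4/19
  2 pink: C(6,2)C(3,1)/C(9,3) = 15/28; then P = C(10,2)/C(19,2) = 5/19
  3 pink: C(6,3)C(3,0)/C(9,3) = 5/21; then P = C(11,2)/C(19,2) = 55/171
P(both pink) = 181/684 ≈ 0.2646.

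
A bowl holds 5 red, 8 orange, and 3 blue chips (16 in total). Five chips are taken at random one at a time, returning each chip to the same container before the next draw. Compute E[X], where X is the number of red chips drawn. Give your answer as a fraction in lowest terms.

25/16

By linearity of expectation, E[X] = Σ P(draw i is red); each independent draw has P(red) = 5/16.
E[X] = 5 · 5/16 = 25/16 ≈ 1.5625.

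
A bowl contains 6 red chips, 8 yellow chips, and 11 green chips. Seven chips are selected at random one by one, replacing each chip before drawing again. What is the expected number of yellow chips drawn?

56/25

By linearity of expectation, E[X] = Σ P(draw i is yellow); each independent draw has P(yellow) = 8/25.
E[X] = 7 · 8/25 = 56/25 ≈ 2.2400.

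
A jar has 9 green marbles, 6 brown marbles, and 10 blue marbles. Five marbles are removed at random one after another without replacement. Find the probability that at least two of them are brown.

Sum the hypergeometric tail for j = 2,…,5 brown marbles.
Favorable = C(6,2)·C(19,3) + C(6,3)·C(19,2) + C(6,4)·C(19,1) + C(6,5)·C(19,0) = 18246; total = C(25,5) = 53130.
P = 18246/53130 = 3041/8855 ≈ 0.3434.

3041/8855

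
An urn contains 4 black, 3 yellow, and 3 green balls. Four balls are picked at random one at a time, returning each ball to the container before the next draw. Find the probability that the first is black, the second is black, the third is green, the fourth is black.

12/625

Multiply the conditional probability of each draw in order, with replacement (the composition resets each draw).
P = (4/10) · (4/10) · (3/10) · (4/10) = 12/625 ≈ 0.0192.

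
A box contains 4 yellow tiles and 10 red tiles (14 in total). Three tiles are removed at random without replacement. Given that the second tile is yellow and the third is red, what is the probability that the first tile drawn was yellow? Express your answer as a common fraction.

P(first=yellow and the second tile is yellow and the third is red) = (4/14)·(3/13)·(10/12) = 5/91.
P(E) = Σ over first color = 5/91 + 15/91 = 20/91.
By Bayes, P(first=yellow | E) = 5/91 / 20/91 = 1/4 ≈ 0.2500.

1/4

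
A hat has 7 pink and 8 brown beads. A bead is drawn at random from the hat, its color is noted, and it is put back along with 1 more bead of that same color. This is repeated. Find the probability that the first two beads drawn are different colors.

7/15

Either brown then pink, or pink then brown; after the first draw the total is 16.
P = (8/15)·(7/16) + (7/15)·(8/16) = 7/15 ≈ 0.4667.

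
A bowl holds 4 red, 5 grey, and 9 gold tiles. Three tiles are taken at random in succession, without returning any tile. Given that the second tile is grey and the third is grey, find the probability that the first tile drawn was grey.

3/16

P(first=grey and the second tile is grey and the third is grey) = (5/18)·(4/17)·(3/16) = 5/408.
P(E) = Σ over first color = 5/306 + 5/408 + 5/136 = 10/153.
By Bayes, P(first=grey | E) = 5/408 / 10/153 = 3/16 ≈ 0.1875.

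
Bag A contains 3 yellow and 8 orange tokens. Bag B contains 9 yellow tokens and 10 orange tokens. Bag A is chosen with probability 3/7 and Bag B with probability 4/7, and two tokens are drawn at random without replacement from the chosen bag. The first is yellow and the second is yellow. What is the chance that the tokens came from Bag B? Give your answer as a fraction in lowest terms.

P(E | Bag A) = 3/55; P(E | Bag B) = 4/19.
P(E) = 3/7·3/55 + 4/7·4/19 = 1051/7315.
By Bayes' rule, P(Bag B | E) = 16/133 / 1051/7315 = 880/1051 ≈ 0.8373.

880/1051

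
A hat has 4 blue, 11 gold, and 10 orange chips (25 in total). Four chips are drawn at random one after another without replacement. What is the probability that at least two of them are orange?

Sum the hypergeometric tail for j = 2,…,4 orange chips.
Favorable = C(10,2)·C(15,2) + C(10,3)·C(15,1) + C(10,4)·C(15,0) = 6735; total = C(25,4) = 12650.
P = 6735/12650 = 1347/2530 ≈ 0.5324.

1347/2530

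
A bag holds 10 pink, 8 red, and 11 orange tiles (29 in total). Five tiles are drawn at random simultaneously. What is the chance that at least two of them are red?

802/1885

Sum the hypergeometric tail for j = 2,…,5 red tiles.
Favorable = C(8,2)·C(21,3) + C(8,3)·C(21,2) + C(8,4)·C(21,1) + C(8,5)·C(21,0) = 50526; total = C(29,5) = 118755.
P = 50526/118755 = 802/1885 ≈ 0.4255.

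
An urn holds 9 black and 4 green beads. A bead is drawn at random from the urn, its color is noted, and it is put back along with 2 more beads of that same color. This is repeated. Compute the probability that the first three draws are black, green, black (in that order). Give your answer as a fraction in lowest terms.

Track the composition after each reinforcement of +2.
P = (9/13) · (4/15) · (11/17) = 132/1105 ≈ 0.1195.

132/1105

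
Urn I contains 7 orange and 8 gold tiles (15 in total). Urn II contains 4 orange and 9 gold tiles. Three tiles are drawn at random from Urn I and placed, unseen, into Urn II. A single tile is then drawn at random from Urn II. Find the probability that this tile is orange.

27/80

Condition on how many of the transferred tiles are orange (from Urn I: 7 orange of 15; then Urn II has 16 total).
  0 orange: C(7,0)C(8,3)/C(15,3) = 8/65; then P = 4/16
  1 orange: C(7,1)C(8,2)/C(15,3) = 28/65; then P = 5/16
  2 orange: C(7,2)C(8,1)/C(15,3) = 24/65; then P = 6/16
  3 orange: C(7,3)C(8,0)/C(15,3) = 1/13; then P = 7/16
P(orange from Urn II) = 27/80 ≈ 0.3375.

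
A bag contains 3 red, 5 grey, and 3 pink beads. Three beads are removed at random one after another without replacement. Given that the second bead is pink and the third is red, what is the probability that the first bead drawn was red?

P(first=red and the second bead is pink and the third is red) = (3/11)·(3/10)·(2/9) = 1/55.
P(E) = Σ over first color = 1/55 + 1/22 + 1/55 = 9/110.
By Bayes, P(first=red | E) = 1/55 / 9/110 = 2/9 ≈ 0.2222.

2/9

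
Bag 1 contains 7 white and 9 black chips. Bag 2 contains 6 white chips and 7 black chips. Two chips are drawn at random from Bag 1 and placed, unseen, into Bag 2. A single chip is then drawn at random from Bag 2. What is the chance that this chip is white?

Condition on how many of the transferred chips are white (from Bag 1: 7 white of 16; then Bag 2 has 15 total).
  0 white: C(7,0)C(9,2)/C(16,2) = 3/10; then P = 6/15
  1 white: C(7,1)C(9,1)/C(16,2) = 21/40; then P = 7/15
  2 white: C(7,2)C(9,0)/C(16,2) = 7/40; then P = 8/15
P(white from Bag 2) = 11/24 ≈ 0.4583.

11/24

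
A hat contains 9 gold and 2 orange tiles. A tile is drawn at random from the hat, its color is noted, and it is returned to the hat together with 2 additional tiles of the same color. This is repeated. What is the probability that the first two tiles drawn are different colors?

36/143

Either gold then orange, or orange then gold; after the first draw the total is 13.
P = (9/11)·(2/13) + (2/11)·(9/13) = 36/143 ≈ 0.2517.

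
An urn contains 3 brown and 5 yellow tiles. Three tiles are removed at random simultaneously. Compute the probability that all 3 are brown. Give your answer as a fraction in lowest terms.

1/56

Unordered draws without replacement: count favorable combinations over C(8,3).
Favorable = C(3,3) · C(5,0) = 1; total = C(8,3) = 56.
P = 1/56 = 1/56 ≈ 0.0179.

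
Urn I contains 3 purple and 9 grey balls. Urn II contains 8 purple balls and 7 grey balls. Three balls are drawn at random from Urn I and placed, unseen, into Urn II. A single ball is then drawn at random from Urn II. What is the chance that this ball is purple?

35/72

Condition on how many of the transferred balls are purple (from Urn I: 3 purple of 12; then Urn II has 18 total).
  0 purple: C(3,0)C(9,3)/C(12,3) = 21/55; then P = 8/18
  1 purple: C(3,1)C(9,2)/C(12,3) = 27/55; then P = 9/18
  2 purple: C(3,2)C(9,1)/C(12,3) = 27/220; then P = 10/18
  3 purple: C(3,3)C(9,0)/C(12,3) = 1/220; then P = 11/18
P(purple from Urn II) = 35/72 ≈ 0.4861.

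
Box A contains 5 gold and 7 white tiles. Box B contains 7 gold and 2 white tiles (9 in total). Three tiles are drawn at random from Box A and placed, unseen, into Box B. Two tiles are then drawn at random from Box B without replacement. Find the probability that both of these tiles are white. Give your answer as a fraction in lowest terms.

Condition on how many of the transferred tiles are white (from Box A: 7 white of 12; then Box B has 12 total).
  0 white: C(7,0)C(5,3)/C(12,3) = 1/22; then P = C(2,2)/C(12,2) = 1/66
  1 white: C(7,1)C(5,2)/C(12,3) = 7/22; then P = C(3,2)/C(12,2) = 1/22
  2 white: C(7,2)C(5,1)/C(12,3) = 21/44; then P = C(4,2)/C(12,2) = 1/11
  3 white: C(7,3)C(5,0)/C(12,3) = 7/44; then P = C(5,2)/C(12,2) = 5/33
P(both white) = 10/121 ≈ 0.0826.

10/121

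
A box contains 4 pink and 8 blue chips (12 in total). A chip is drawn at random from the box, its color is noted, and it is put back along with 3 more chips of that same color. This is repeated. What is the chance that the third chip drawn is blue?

2/3

Sum over the four possibilities for the first two draws (blue/not-blue each), tracking how the blue count and total change by +3 per draw.
P(third is blue) = 2/3 ≈ 0.6667. (In a Pólya urn every draw has the same marginal probability 8/12.)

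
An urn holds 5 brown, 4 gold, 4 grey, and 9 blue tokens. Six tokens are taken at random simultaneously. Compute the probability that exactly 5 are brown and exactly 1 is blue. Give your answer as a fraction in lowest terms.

3/24871

Unordered draws without replacement: count favorable combinations over C(22,6).
Favorable = C(5,5) · C(4,0) · C(4,0) · C(9,1) = 9; total = C(22,6) = 74613.
P = 9/74613 = 3/24871 ≈ 0.0001.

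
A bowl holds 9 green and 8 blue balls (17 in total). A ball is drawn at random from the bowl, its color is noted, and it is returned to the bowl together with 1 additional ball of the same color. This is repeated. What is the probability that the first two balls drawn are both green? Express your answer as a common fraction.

5/17

After a green draw the bowl holds 10 green out of 18.
P = (9/17)·(10/18) = 5/17 ≈ 0.2941.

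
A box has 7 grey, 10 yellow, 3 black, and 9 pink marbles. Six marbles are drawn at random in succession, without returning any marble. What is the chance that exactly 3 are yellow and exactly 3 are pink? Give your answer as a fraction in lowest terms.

8/377

Unordered draws without replacement: count favorable combinations over C(29,6).
Favorable = C(7,0) · C(10,3) · C(3,0) · C(9,3) = 10080; total = C(29,6) = 475020.
P = 10080/475020 = 8/377 ≈ 0.0212.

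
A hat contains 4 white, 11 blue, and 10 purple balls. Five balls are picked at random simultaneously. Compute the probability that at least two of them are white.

Sum the hypergeometric tail for j = 2,…,4 white balls.
Favorable = C(4,2)·C(21,3) + C(4,3)·C(21,2) + C(4,4)·C(21,1) = 8841; total = C(25,5) = 53130.
P = 8841/53130 = 421/2530 ≈ 0.1664.

421/2530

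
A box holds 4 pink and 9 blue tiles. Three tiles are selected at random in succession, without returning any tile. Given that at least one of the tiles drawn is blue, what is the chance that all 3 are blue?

14/47

P(all 3 blue) = C(9,3)/C(13,3) = 42/143; P(at least one blue) = 1 − C(4,3)/C(13,3) = 141/143.
Since 'all 3 blue' ⊆ 'at least one blue', P(all 3 | at least one) = 42/143 / 141/143 = 14/47 ≈ 0.2979.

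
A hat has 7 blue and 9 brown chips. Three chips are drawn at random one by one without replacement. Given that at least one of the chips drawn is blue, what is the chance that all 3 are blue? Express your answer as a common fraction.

5/68

P(all 3 blue) = C(7,3)/C(16,3) = 1/16; P(at least one blue) = 1 − C(9,3)/C(16,3) = 17/20.
Since 'all 3 blue' ⊆ 'at least one blue', P(all 3 | at least one) = 1/16 / 17/20 = 5/68 ≈ 0.0735.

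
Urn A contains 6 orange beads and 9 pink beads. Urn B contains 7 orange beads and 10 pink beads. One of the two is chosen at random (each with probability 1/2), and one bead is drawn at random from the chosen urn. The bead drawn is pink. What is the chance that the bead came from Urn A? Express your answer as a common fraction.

51/101

P(pink | Urn A) = 3/5; P(pink | Urn B) = 10/17.
P(pink) = 1/2·3/5 + 1/2·10/17 = 101/170.
By Bayes' rule, P(Urn A | pink) = 3/10 / 101/170 = 51/101 ≈ 0.5050.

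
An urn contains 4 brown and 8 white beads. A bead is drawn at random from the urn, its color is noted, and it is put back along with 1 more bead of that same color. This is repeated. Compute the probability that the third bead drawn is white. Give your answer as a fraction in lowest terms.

2/3

Sum over the four possibilities for the first two draws (white/not-white each), tracking how the white count and total change by +1 per draw.
P(third is white) = 2/3 ≈ 0.6667. (In a Pólya urn every draw has the same marginal probability 8/12.)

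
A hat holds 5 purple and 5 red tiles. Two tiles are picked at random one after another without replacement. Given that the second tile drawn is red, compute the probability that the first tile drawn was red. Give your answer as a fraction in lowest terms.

P(first=red and the second tile drawn is red) = (5/10)·(4/9) = 2/9.
P(the second tile drawn is red) = Σ over first color = 5/18 + 2/9 = 1/2.
By Bayes, P(first=red | the second tile drawn is red) = 2/9 / 1/2 = 4/9 ≈ 0.4444.

4/9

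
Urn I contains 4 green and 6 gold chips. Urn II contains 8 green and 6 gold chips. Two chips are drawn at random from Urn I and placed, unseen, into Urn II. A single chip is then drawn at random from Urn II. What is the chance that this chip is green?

Condition on how many of the transferred chips are green (from Urn I: 4 green of 10; then Urn II has 16 total).
  0 green: C(4,0)C(6,2)/C(10,2) = 1/3; then P = 8/16
  1 green: C(4,1)C(6,1)/C(10,2) = 8/15; then P = 9/16
  2 green: C(4,2)C(6,0)/C(10,2) = 2/15; then P = 10/16
P(green from Urn II) = 11/20 ≈ 0.5500.

11/20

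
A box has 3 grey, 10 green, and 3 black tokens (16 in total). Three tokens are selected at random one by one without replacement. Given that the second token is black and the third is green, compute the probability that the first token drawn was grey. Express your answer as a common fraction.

3/14

P(first=grey and the second token is black and the third is green) = (3/16)·(3/15)·(10/14) = 3/112.
P(E) = Σ over first color = 3/112 + 9/112 + 1/56 = 1/8.
By Bayes, P(first=grey | E) = 3/112 / 1/8 = 3/14 ≈ 0.2143.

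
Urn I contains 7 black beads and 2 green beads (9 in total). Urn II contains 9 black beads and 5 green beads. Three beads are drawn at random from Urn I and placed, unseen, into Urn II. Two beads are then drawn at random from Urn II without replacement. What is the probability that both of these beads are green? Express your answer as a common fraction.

161/1632

Condition on how many of the transferred beads are green (from Urn I: 2 green of 9; then Urn II has 17 total).
  0 green: C(2,0)C(7,3)/C(9,3) = 5/12; then P = C(5,2)/C(17,2) = 5/68
  1 green: C(2,1)C(7,2)/C(9,3) = 1/2; then P = C(6,2)/C(17,2) = 15/136
  2 green: C(2,2)C(7,1)/C(9,3) = 1/12; then P = C(7,2)/C(17,2) = 21/136
P(both green) = 161/1632 ≈ 0.0987.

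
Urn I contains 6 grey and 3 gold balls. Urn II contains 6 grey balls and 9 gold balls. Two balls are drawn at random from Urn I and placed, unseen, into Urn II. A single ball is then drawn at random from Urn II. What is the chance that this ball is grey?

22/51

Condition on how many of the transferred balls are grey (from Urn I: 6 grey of 9; then Urn II has 17 total).
  0 grey: C(6,0)C(3,2)/C(9,2) = 1/12; then P = 6/17
  1 grey: C(6,1)C(3,1)/C(9,2) = 1/2; then P = 7/17
  2 grey: C(6,2)C(3,0)/C(9,2) = 5/12; then P = 8/17
P(grey from Urn II) = 22/51 ≈ 0.4314.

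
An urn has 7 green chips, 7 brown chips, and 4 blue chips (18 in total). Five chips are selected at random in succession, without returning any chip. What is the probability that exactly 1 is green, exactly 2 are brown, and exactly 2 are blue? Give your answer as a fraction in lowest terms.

Unordered draws without replacement: count favorable combinations over C(18,5).
Favorable = C(7,1) · C(7,2) · C(4,2) = 882; total = C(18,5) = 8568.
P = 882/8568 = 7/68 ≈ 0.1029.

7/68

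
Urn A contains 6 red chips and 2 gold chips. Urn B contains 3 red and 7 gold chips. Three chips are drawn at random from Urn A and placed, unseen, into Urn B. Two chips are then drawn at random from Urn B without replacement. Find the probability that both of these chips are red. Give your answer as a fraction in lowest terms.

Condition on how many of the transferred chips are red (from Urn A: 6 red of 8; then Urn B has 13 total).
  1 red: C(6,1)C(2,2)/C(8,3) = 3/28; then P = C(4,2)/C(13,2) = 1/13
  2 red: C(6,2)C(2,1)/C(8,3) = 15/28; then P = C(5,2)/C(13,2) = 5/39
  3 red: C(6,3)C(2,0)/C(8,3) = 5/14; then P = C(6,2)/C(13,2) = 5/26
P(both red) = 53/364 ≈ 0.1456.

53/364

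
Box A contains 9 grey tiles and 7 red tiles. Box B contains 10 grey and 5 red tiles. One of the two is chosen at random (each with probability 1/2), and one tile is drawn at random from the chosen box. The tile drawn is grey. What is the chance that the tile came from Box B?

32/59

P(grey | Box A) = 9/16; P(grey | Box B) = 2/3.
P(grey) = 1/2·9/16 + 1/2·2/3 = 59/96.
By Bayes' rule, P(Box B | grey) = 1/3 / 59/96 = 32/59 ≈ 0.5424.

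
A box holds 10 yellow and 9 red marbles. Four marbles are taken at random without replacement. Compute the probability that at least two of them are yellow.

Sum the hypergeometric tail for j = 2,…,4 yellow marbles.
Favorable = C(10,2)·C(9,2) + C(10,3)·C(9,1) + C(10,4)·C(9,0) = 2910; total = C(19,4) = 3876.
P = 2910/3876 = 485/646 ≈ 0.7508.

485/646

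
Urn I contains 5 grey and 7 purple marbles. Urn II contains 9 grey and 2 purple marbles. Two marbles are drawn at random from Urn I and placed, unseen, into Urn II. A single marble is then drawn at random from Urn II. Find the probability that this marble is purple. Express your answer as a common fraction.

19/78

Condition on how many of the transferred marbles are purple (from Urn I: 7 purple of 12; then Urn II has 13 total).
  0 purple: C(7,0)C(5,2)/C(12,2) = 5/33; then P = 2/13
  1 purple: C(7,1)C(5,1)/C(12,2) = 35/66; then P = 3/13
  2 purple: C(7,2)C(5,0)/C(12,2) = 7/22; then P = 4/13
P(purple from Urn II) = 19/78 ≈ 0.2436.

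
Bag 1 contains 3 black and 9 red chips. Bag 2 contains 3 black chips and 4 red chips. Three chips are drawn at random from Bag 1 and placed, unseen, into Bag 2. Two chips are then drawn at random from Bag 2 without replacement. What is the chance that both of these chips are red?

Condition on how many of the transferred chips are red (from Bag 1: 9 red of 12; then Bag 2 has 10 total).
  0 red: C(9,0)C(3,3)/C(12,3) = 1/220; then P = C(4,2)/C(10,2) = 2/15
  1 red: C(9,1)C(3,2)/C(12,3) = 27/220; then P = C(5,2)/C(10,2) = 2/9
  2 red: C(9,2)C(3,1)/C(12,3) = 27/55; then P = C(6,2)/C(10,2) = 1/3
  3 red: C(9,3)C(3,0)/C(12,3) = 21/55; then P = C(7,2)/C(10,2) = 7/15
P(both red) = 61/165 ≈ 0.3697.

61/165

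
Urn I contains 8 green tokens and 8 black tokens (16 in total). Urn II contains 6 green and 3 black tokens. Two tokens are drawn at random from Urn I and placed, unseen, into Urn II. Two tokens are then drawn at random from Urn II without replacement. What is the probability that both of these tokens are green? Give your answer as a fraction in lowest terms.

Condition on how many of the transferred tokens are green (from Urn I: 8 green of 16; then Urn II has 11 total).
  0 green: C(8,0)C(8,2)/C(16,2) = 7/30; then P = C(6,2)/C(11,2) = 3/11
  1 green: C(8,1)C(8,1)/C(16,2) = 8/15; then P = C(7,2)/C(11,2) = 21/55
  2 green: C(8,2)C(8,0)/C(16,2) = 7/30; then P = C(8,2)/C(11,2) = 28/55
P(both green) = 637/1650 ≈ 0.3861.

637/1650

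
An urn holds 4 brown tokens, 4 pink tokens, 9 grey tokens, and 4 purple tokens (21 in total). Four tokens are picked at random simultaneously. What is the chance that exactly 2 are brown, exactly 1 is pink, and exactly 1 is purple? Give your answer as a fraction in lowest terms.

32/1995

Unordered draws without replacement: count favorable combinations over C(21,4).
Favorable = C(4,2) · C(4,1) · C(9,0) · C(4,1) = 96; total = C(21,4) = 5985.
P = 96/5985 = 32/1995 ≈ 0.0160.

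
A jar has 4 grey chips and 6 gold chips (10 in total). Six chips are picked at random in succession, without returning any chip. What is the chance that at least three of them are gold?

Sum the hypergeometric tail for j = 3,…,6 gold chips.
Favorable = C(6,3)·C(4,3) + C(6,4)·C(4,2) + C(6,5)·C(4,1) + C(6,6)·C(4,0) = 195; total = C(10,6) = 210.
P = 195/210 = 13/14 ≈ 0.9286.

13/14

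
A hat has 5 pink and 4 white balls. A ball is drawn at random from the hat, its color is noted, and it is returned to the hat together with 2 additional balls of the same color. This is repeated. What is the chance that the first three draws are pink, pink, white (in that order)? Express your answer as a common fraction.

140/1287

Track the composition after each reinforcement of +2.
P = (5/9) · (7/11) · (4/13) = 140/1287 ≈ 0.1088.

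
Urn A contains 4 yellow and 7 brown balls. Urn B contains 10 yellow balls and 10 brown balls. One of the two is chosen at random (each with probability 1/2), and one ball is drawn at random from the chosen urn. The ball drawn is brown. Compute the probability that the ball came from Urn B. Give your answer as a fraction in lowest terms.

11/25

P(brown | Urn A) = 7/11; P(brown | Urn B) = 1/2.
P(brown) = 1/2·7/11 + 1/2·1/2 = 25/44.
By Bayes' rule, P(Urn B | brown) = 1/4 / 25/44 = 11/25 ≈ 0.4400.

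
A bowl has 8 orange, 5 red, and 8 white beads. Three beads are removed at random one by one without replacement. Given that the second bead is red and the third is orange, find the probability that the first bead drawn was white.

P(first=white and the second bead is red and the third is orange) = (8/21)·(5/20)·(8/19) = 16/399.
P(E) = Σ over first color = 2/57 + 8/399 + 16/399 = 2/21.
By Bayes, P(first=white | E) = 16/399 / 2/21 = 8/19 ≈ 0.4211.

8/19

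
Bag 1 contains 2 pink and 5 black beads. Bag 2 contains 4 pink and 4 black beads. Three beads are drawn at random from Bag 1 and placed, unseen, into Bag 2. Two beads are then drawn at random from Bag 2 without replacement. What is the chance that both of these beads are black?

Condition on how many of the transferred beads are black (from Bag 1: 5 black of 7; then Bag 2 has 11 total).
  1 black: C(5,1)C(2,2)/C(7,3) = 1/7; then P = C(5,2)/C(11,2) = 2/11
  2 black: C(5,2)C(2,1)/C(7,3) = 4/7; then P = C(6,2)/C(11,2) = 3/11
  3 black: C(5,3)C(2,0)/C(7,3) = 2/7; then P = C(7,2)/C(11,2) = 21/55
P(both black) = 16/55 ≈ 0.2909.

16/55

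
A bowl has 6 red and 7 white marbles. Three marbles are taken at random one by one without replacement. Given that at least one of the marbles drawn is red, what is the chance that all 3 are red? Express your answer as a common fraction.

P(all 3 red) = C(6,3)/C(13,3) = 10/143; P(at least one red) = 1 − C(7,3)/C(13,3) = 251/286.
Since 'all 3 red' ⊆ 'at least one red', P(all 3 | at least one) = 10/143 / 251/286 = 20/251 ≈ 0.0797.

20/251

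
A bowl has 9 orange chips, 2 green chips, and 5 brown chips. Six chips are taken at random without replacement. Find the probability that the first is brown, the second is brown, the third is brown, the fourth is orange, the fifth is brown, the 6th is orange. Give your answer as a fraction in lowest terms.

Multiply the conditional probability of each draw in order, without replacement, so each draw removes one from its color and from the total.
P = (5/16) · (4/15) · (3/14) · (9/13) · (2/12) · (8/11) = 3/2002 ≈ 0.0015.

3/2002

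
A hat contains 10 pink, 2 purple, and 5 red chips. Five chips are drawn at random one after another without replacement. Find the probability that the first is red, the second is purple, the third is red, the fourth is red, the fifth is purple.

Multiply the conditional probability of each draw in order, without replacement, so each draw removes one from its color and from the total.
P = (5/17) · (2/16) · (4/15) · (3/14) · (1/13) = 1/6188 ≈ 0.0002.

1/6188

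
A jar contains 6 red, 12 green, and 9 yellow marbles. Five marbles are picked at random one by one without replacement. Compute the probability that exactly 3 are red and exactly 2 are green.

44/2691

Unordered draws without replacement: count favorable combinations over C(27,5).
Favorable = C(6,3) · C(12,2) · C(9,0) = 1320; total = C(27,5) = 80730.
P = 1320/80730 = 44/2691 ≈ 0.0164.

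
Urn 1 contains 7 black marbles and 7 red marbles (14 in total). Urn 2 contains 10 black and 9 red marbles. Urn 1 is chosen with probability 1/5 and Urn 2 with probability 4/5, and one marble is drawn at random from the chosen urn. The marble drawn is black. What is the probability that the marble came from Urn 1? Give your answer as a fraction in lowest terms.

19/99

P(black | Urn 1) = 1/2; P(black | Urn 2) = 10/19.
P(black) = 1/5·1/2 + 4/5·10/19 = 99/190.
By Bayes' rule, P(Urn 1 | black) = 1/10 / 99/190 = 19/99 ≈ 0.1919.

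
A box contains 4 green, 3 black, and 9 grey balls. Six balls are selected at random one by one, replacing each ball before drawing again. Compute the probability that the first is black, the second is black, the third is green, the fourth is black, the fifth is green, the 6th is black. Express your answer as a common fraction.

Multiply the conditional probability of each draw in order, with replacement (the composition resets each draw).
P = (3/16) · (3/16) · (4/16) · (3/16) · (4/16) · (3/16) = 81/1048576 ≈ 0.0001.

81/1048576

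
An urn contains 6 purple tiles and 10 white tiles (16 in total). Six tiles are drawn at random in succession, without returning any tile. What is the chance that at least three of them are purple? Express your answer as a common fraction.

56/143

Sum the hypergeometric tail for j = 3,…,6 purple tiles.
Favorable = C(6,3)·C(10,3) + C(6,4)·C(10,2) + C(6,5)·C(10,1) + C(6,6)·C(10,0) = 3136; total = C(16,6) = 8008.
P = 3136/8008 = 56/143 ≈ 0.3916.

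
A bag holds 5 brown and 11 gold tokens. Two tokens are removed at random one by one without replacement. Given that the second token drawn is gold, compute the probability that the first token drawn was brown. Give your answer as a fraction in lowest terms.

P(first=brown and the second token drawn is gold) = (5/16)·(11/15) = 11/48.
P(the second token drawn is gold) = Σ over first color = 11/48 + 11/24 = 11/16.
By Bayes, P(first=brown | the second token drawn is gold) = 11/48 / 11/16 = 1/3 ≈ 0.3333.

1/3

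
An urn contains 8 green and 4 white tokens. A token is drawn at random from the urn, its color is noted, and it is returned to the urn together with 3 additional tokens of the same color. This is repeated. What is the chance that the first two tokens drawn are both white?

7/45

After a white draw the urn holds 7 white out of 15.
P = (4/12)·(7/15) = 7/45 ≈ 0.1556.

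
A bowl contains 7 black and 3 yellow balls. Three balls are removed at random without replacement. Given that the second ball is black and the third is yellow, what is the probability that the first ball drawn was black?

3/4

P(first=black and the second ball is black and the third is yellow) = (7/10)·(6/9)·(3/8) = 7/40.
P(E) = Σ over first color = 7/40 + 7/120 = 7/30.
By Bayes, P(first=black | E) = 7/40 / 7/30 = 3/4 ≈ 0.7500.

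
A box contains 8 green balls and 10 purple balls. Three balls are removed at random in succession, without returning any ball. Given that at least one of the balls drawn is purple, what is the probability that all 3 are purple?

3/19

P(all 3 purple) = C(10,3)/C(18,3) = 5/34; P(at least one purple) = 1 − C(8,3)/C(18,3) = 95/102.
Since 'all 3 purple' ⊆ 'at least one purple', P(all 3 | at least one) = 5/34 / 95/102 = 3/19 ≈ 0.1579.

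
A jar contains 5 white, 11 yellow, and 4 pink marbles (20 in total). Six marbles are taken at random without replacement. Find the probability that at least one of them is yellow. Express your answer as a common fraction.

Use the complement: P(at least one yellow) = 1 − P(no yellow).
P(none) = C(9,6)/C(20,6) = 84/38760.
So P = 1 − 84/38760 = 3223/3230 ≈ 0.9978.

3223/3230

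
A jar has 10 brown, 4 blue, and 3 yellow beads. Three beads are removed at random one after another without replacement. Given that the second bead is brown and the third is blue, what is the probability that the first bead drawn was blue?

1/5

P(first=blue and the second bead is brown and the third is blue) = (4/17)·(10/16)·(3/15) = 1/34.
P(E) = Σ over first color = 3/34 + 1/34 + 1/34 = 5/34.
By Bayes, P(first=blue | E) = 1/34 / 5/34 = 1/5 ≈ 0.2000.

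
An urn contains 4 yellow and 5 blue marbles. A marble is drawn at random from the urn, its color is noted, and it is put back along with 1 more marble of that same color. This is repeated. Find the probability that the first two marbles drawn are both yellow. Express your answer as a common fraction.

After a yellow draw the urn holds 5 yellow out of 10.
P = (4/9)·(5/10) = 2/9 ≈ 0.2222.

2/9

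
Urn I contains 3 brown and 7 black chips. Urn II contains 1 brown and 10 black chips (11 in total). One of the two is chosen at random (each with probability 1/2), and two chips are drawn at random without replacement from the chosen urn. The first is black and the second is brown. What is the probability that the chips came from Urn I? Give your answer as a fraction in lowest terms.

P(E | Urn I) = 7/30; P(E | Urn II) = 1/11.
P(E) = 1/2·7/30 + 1/2·1/11 = 107/660.
By Bayes' rule, P(Urn I | E) = 7/60 / 107/660 = 77/107 ≈ 0.7196.

77/107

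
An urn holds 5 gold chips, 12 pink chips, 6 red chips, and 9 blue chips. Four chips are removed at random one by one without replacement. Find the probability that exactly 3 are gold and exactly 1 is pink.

3/899

Unordered draws without replacement: count favorable combinations over C(32,4).
Favorable = C(5,3) · C(12,1) · C(6,0) · C(9,0) = 120; total = C(32,4) = 35960.
P = 120/35960 = 3/899 ≈ 0.0033.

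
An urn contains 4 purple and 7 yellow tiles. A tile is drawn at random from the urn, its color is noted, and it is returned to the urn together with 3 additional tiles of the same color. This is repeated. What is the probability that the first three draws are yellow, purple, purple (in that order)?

Track the composition after each reinforcement of +3.
P = (7/11) · (4/14) · (7/17) = 14/187 ≈ 0.0749.

14/187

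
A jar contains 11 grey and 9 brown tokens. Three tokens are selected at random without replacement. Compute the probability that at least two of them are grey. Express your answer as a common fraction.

11/19

Sum the hypergeometric tail for j = 2,…,3 grey tokens.
Favorable = C(11,2)·C(9,1) + C(11,3)·C(9,0) = 660; total = C(20,3) = 1140.
P = 660/1140 = 11/19 ≈ 0.5789.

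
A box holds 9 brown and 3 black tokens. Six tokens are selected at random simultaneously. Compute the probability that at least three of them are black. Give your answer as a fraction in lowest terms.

Sum the hypergeometric tail for j = 3,…,3 black tokens.
Favorable = C(3,3)·C(9,3) = 84; total = C(12,6) = 924.
P = 84/924 = 1/11 ≈ 0.0909.

1/11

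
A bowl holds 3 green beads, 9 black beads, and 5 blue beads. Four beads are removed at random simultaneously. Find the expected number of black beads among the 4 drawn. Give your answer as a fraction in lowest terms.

By linearity of expectation, E[X] = Σ P(draw i is black); by symmetry each draw (even without replacement) has P(black) = 9/17.
E[X] = 4 · 9/17 = 36/17 ≈ 2.1176.

36/17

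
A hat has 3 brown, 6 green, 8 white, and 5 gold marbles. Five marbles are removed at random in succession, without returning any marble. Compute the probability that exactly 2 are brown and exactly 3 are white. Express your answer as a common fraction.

4/627

Unordered draws without replacement: count favorable combinations over C(22,5).
Favorable = C(3,2) · C(6,0) · C(8,3) · C(5,0) = 168; total = C(22,5) = 26334.
P = 168/26334 = 4/627 ≈ 0.0064.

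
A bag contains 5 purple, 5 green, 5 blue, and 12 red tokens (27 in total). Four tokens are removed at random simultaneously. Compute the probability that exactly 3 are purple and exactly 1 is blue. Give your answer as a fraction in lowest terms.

1/351

Unordered draws without replacement: count favorable combinations over C(27,4).
Favorable = C(5,3) · C(5,0) · C(5,1) · C(12,0) = 50; total = C(27,4) = 17550.
P = 50/17550 = 1/351 ≈ 0.0028.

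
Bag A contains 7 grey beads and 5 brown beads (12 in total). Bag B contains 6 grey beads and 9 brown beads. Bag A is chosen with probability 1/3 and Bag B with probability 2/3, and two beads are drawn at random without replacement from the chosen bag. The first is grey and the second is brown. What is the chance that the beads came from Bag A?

1225/3601

P(E | Bag A) = 35/132; P(E | Bag B) = 9/35.
P(E) = 1/3·35/132 + 2/3·9/35 = 3601/13860.
By Bayes' rule, P(Bag A | E) = 35/396 / 3601/13860 = 1225/3601 ≈ 0.3402.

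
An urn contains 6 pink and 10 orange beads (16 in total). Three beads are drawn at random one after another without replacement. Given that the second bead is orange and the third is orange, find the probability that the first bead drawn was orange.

P(first=orange and the second bead is orange and the third is orange) = (10/16)·(9/15)·(8/14) = 3/14.
P(E) = Σ over first color = 9/56 + 3/14 = 3/8.
By Bayes, P(first=orange | E) = 3/14 / 3/8 = 4/7 ≈ 0.5714.

4/7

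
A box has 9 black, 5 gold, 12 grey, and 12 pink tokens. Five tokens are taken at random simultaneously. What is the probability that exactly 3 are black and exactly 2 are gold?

Unordered draws without replacement: count favorable combinations over C(38,5).
Favorable = C(9,3) · C(5,2) · C(12,0) · C(12,0) = 840; total = C(38,5) = 501942.
P = 840/501942 = 20/11951 ≈ 0.0017.

20/11951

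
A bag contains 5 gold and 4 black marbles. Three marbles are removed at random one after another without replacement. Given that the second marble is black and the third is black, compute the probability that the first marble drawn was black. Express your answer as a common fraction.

2/7

P(first=black and the second marble is black and the third is black) = (4/9)·(3/8)·(2/7) = 1/21.
P(E) = Σ over first color = 5/42 + 1/21 = 1/6.
By Bayes, P(first=black | E) = 1/21 / 1/6 = 2/7 ≈ 0.2857.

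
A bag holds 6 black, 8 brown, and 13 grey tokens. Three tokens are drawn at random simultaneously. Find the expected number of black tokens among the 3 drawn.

2/3

By linearity of expectation, E[X] = Σ P(draw i is black); by symmetry each draw (even without replacement) has P(black) = 6/27.
E[X] = 3 · 6/27 = 2/3 ≈ 0.6667.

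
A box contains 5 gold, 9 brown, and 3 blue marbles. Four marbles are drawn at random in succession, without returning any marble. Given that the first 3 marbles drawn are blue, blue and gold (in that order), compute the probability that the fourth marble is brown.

After removing 1 gold, 2 blue, the box has 9 brown out of 14 remaining.
P(fourth is brown | given) = 9/14 ≈ 0.6429.

9/14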